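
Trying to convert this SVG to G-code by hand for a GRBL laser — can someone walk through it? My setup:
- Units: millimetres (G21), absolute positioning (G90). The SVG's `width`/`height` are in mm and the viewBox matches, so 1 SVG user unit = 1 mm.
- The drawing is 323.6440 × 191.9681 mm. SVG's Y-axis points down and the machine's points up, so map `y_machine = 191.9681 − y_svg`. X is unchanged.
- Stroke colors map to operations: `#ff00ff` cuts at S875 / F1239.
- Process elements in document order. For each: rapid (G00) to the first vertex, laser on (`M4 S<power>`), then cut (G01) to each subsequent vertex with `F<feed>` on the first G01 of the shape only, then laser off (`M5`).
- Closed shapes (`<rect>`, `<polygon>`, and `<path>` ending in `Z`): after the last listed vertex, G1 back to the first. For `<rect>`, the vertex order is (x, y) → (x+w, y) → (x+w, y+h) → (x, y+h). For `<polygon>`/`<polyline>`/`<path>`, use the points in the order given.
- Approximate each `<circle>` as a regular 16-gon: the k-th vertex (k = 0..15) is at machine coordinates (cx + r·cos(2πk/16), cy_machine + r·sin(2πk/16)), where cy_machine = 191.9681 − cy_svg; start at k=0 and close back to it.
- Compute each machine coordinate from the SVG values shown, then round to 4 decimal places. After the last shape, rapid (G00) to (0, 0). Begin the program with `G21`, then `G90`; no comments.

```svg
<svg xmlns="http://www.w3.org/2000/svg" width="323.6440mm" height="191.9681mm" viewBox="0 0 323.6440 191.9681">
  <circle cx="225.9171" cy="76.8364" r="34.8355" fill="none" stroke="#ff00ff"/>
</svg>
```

G21
G90
G00 X260.7526 Y115.1317
M4 S875
G01 X258.1009 Y128.4627 F1239
G01 X250.5495 Y139.7641
G01 X239.2481 Y147.3155
G01 X225.9171 Y149.9672
G01 X212.5861 Y147.3155
G01 X201.2847 Y139.7641
G01 X193.7333 Y128.4627
G01 X191.0816 Y115.1317
G01 X193.7333 Y101.8007
G01 X201.2847 Y90.4993
G01 X212.5861 Y82.9479
G01 X225.9171 Y80.2962
G01 X239.2481 Y82.9479
G01 X250.5495 Y90.4993
G01 X258.1009 Y101.8007
G01 X260.7526 Y115.1317
M5
G00 X0.0000 Y0.0000

1 u = 1 mm; y_m = 191.9681 − y.

[1] `<circle>` circle, #ff00ff→cut S875 F1239: (260.7526,115.1317) → (258.1009,128.4627) → (250.5495,139.7641) → (239.2481,147.3155) → (225.9171,149.9672) → (212.5861,147.3155) → (201.2847,139.7641) → (193.7333,128.4627) → (191.0816,115.1317) → (193.7333,101.8007) → (201.2847,90.4993) → (212.5861,82.9479) → (225.9171,80.2962) → (239.2481,82.9479) → (250.5495,90.4993) → (258.1009,101.8007) → (260.7526,115.1317) (closed)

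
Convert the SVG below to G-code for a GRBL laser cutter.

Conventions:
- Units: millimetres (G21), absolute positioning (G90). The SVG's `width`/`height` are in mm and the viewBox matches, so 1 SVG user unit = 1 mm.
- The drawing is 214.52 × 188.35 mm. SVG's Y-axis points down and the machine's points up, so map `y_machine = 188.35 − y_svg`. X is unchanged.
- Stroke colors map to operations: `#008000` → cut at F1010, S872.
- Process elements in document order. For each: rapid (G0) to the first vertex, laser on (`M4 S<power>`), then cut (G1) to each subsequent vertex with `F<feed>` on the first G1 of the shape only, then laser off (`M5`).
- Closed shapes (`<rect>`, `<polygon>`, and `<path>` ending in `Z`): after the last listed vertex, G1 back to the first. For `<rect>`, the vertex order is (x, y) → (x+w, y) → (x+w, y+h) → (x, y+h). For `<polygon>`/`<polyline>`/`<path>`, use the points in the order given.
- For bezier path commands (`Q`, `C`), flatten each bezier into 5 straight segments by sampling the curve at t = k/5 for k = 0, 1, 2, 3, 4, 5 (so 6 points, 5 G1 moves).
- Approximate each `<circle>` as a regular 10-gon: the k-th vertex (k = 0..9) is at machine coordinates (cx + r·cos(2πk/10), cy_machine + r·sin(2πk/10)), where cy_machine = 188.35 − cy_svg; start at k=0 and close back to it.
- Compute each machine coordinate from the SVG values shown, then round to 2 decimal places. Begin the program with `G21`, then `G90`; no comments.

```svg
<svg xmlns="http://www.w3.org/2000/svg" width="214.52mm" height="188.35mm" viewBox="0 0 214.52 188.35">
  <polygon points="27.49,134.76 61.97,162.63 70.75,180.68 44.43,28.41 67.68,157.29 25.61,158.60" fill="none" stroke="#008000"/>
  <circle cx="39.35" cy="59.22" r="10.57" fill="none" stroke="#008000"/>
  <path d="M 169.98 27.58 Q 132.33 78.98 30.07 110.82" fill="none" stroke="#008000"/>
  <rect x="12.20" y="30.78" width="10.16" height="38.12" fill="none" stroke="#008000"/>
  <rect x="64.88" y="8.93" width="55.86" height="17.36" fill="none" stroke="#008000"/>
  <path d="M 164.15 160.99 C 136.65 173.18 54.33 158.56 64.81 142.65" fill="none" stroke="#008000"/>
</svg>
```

G21
G90
G0 X27.49 Y53.59
M4 S872
G1 X61.97 Y25.72 F1010
G1 X70.75 Y7.67
G1 X44.43 Y159.94
G1 X67.68 Y31.06
G1 X25.61 Y29.75
G1 X27.49 Y53.59
M5
G0 X49.92 Y129.13
M4 S872
G1 X47.90 Y135.34 F1010
G1 X42.62 Y139.18
G1 X36.08 Y139.18
G1 X30.80 Y135.34
G1 X28.78 Y129.13
G1 X30.80 Y122.92
G1 X36.08 Y119.08
G1 X42.62 Y119.08
G1 X47.90 Y122.92
G1 X49.92 Y129.13
M5
G0 X169.98 Y160.77
M4 S872
G1 X152.34 Y140.99 F1010
G1 X129.52 Y122.78
G1 X101.54 Y106.13
G1 X68.39 Y91.05
G1 X30.07 Y77.53
M5
G0 X12.20 Y157.57
M4 S872
G1 X22.36 Y157.57 F1010
G1 X22.36 Y119.45
G1 X12.20 Y119.45
G1 X12.20 Y157.57
M5
G0 X64.88 Y179.42
M4 S872
G1 X120.74 Y179.42 F1010
G1 X120.74 Y162.06
G1 X64.88 Y162.06
G1 X64.88 Y179.42
M5
G0 X164.15 Y27.36
M4 S872
G1 X142.25 Y23.06 F1010
G1 X114.28 Y23.97
G1 X87.33 Y28.86
G1 X68.48 Y36.51
G1 X64.81 Y45.70
M5

Since the viewBox matches the mm dimensions, user units are millimetres directly. The only transform is the Y-flip y_m = 188.35 − y_svg.

Shape 1 is a closed polygon drawn with `<polygon>`. Its stroke #008000 means cut at S872, F1010. After flipping Y the toolpath is (27.49,53.59) → (61.97,25.72) → (70.75,7.67) → (44.43,159.94) → (67.68,31.06) → (25.61,29.75) → (27.49,53.59), returning to the start.

Shape 2 is a circle drawn with `<circle>`. Its stroke #008000 means cut at S872, F1010. After flipping Y the toolpath is (49.92,129.13) → (47.90,135.34) → (42.62,139.18) → (36.08,139.18) → (30.80,135.34) → (28.78,129.13) → (30.80,122.92) → (36.08,119.08) → (42.62,119.08) → (47.90,122.92) → (49.92,129.13), returning to the start.

Shape 3 is a quadratic bezier drawn with `<path>`. Its stroke #008000 means cut at S872, F1010. After flipping Y the toolpath is (169.98,160.77) → (152.34,140.99) → (129.52,122.78) → (101.54,106.13) → (68.39,91.05) → (30.07,77.53).

Shape 4 is a rectangle drawn with `<rect>`. Its stroke #008000 means cut at S872, F1010. After flipping Y the toolpath is (12.20,157.57) → (22.36,157.57) → (22.36,119.45) → (12.20,119.45) → (12.20,157.57), returning to the start.

Shape 5 is a rectangle drawn with `<rect>`. Its stroke #008000 means cut at S872, F1010. After flipping Y the toolpath is (64.88,179.42) → (120.74,179.42) → (120.74,162.06) → (64.88,162.06) → (64.88,179.42), returning to the start.

Shape 6 is a cubic bezier drawn with `<path>`. Its stroke #008000 means cut at S872, F1010. After flipping Y the toolpath is (164.15,27.36) → (142.25,23.06) → (114.28,23.97) → (87.33,28.86) → (68.48,36.51) → (64.81,45.70).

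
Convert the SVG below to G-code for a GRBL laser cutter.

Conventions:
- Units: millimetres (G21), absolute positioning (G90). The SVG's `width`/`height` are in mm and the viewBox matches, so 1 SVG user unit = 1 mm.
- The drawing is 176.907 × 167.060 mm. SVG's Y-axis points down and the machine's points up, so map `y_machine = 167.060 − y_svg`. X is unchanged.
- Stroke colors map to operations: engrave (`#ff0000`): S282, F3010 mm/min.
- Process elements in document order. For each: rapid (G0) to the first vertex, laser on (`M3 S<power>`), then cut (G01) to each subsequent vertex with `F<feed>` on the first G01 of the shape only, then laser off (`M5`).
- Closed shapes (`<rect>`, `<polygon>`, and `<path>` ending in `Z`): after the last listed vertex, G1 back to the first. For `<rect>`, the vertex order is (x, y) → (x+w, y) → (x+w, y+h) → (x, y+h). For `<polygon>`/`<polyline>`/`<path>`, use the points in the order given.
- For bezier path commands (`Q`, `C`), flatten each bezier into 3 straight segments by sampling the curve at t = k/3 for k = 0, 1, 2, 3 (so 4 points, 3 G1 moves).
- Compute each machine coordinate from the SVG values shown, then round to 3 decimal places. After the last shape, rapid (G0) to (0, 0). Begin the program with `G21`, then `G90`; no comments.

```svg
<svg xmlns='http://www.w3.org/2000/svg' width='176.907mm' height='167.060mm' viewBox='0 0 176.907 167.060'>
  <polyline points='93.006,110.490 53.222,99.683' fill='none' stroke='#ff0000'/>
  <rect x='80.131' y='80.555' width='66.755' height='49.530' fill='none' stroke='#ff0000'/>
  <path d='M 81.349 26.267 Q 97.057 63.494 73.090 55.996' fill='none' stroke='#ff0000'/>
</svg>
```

viewBox `0 0 176.907 167.060` with mm width/height → 1 unit = 1 mm. Flip: y_m = 167.060 − y_svg.

**Shape 1** — `<polyline>` line segment, stroke `#ff0000` → engrave (S282, F3010). Machine vertices: (93.006,56.570) → (53.222,67.377). Open path.

**Shape 2** — `<rect>` rectangle, stroke `#ff0000` → engrave (S282, F3010). Machine vertices: (80.131,86.505) → (146.886,86.505) → (146.886,36.975) → (80.131,36.975) → (80.131,86.505). Closed: final G1 returns to the first vertex.

**Shape 3** — `<path>` quadratic bezier, stroke `#ff0000` → engrave (S282, F3010). Control points (SVG): P0=(81.349,26.267), P1=(97.057,63.494), P2=(73.090,55.996); sampled at t=k/3. Machine vertices: (81.349,140.793) → (87.413,120.944) → (84.660,111.035) → (73.090,111.064). Open path.

G21
G90
G0 X93.006 Y56.570
M3 S282
G01 X53.222 Y67.377 F3010
M5
G0 X80.131 Y86.505
M3 S282
G01 X146.886 Y86.505 F3010
G01 X146.886 Y36.975
G01 X80.131 Y36.975
G01 X80.131 Y86.505
M5
G0 X81.349 Y140.793
M3 S282
G01 X87.413 Y120.944 F3010
G01 X84.660 Y111.035
G01 X73.090 Y111.064
M5
G0 X0.000 Y0.000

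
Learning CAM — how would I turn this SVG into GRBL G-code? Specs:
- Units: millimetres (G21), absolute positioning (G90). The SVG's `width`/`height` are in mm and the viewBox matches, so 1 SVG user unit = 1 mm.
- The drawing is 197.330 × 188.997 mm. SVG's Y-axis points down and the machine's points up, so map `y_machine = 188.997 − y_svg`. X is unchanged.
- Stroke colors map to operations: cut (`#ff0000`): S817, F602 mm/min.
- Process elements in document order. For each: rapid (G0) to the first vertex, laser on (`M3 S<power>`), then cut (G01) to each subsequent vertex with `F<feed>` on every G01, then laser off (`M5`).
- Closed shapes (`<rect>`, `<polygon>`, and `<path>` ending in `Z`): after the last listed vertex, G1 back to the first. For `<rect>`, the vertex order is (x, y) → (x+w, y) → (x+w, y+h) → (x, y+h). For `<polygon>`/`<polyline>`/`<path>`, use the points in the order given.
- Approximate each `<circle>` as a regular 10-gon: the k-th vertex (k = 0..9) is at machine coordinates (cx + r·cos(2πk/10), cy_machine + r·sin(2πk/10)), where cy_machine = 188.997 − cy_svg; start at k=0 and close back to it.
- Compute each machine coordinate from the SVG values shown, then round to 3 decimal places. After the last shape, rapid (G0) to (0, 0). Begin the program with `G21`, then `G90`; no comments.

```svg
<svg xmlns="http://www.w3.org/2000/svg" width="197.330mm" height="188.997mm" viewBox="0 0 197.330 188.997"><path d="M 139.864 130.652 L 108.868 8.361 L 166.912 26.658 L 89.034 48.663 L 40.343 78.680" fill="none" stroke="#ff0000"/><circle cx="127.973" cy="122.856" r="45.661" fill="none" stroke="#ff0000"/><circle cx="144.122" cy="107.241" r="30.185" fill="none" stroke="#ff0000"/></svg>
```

G21
G90
G0 X139.864 Y58.345
M3 S817
G01 X108.868 Y180.636 F602
G01 X166.912 Y162.339 F602
G01 X89.034 Y140.334 F602
G01 X40.343 Y110.317 F602
M5
G0 X173.634 Y66.141
M3 S817
G01 X164.914 Y92.980 F602
G01 X142.083 Y109.567 F602
G01 X113.863 Y109.567 F602
G01 X91.032 Y92.980 F602
G01 X82.312 Y66.141 F602
G01 X91.032 Y39.302 F602
G01 X113.863 Y22.715 F602
G01 X142.083 Y22.715 F602
G01 X164.914 Y39.302 F602
G01 X173.634 Y66.141 F602
M5
G0 X174.307 Y81.756
M3 S817
G01 X168.542 Y99.498 F602
G01 X153.450 Y110.464 F602
G01 X134.794 Y110.464 F602
G01 X119.702 Y99.498 F602
G01 X113.937 Y81.756 F602
G01 X119.702 Y64.014 F602
G01 X134.794 Y53.048 F602
G01 X153.450 Y53.048 F602
G01 X168.542 Y64.014 F602
G01 X174.307 Y81.756 F602
M5
G0 X0.000 Y0.000

Since the viewBox matches the mm dimensions, user units are millimetres directly. The only transform is the Y-flip y_m = 188.997 − y_svg.

Shape 1 is a open polyline drawn with `<path>`. Its stroke #ff0000 means cut at S817, F602. After flipping Y the toolpath is (139.864,58.345) → (108.868,180.636) → (166.912,162.339) → (89.034,140.334) → (40.343,110.317).

Shape 2 is a circle drawn with `<circle>`. Its stroke #ff0000 means cut at S817, F602. After flipping Y the toolpath is (173.634,66.141) → (164.914,92.980) → (142.083,109.567) → (113.863,109.567) → (91.032,92.980) → (82.312,66.141) → (91.032,39.302) → (113.863,22.715) → (142.083,22.715) → (164.914,39.302) → (173.634,66.141), returning to the start.

Shape 3 is a circle drawn with `<circle>`. Its stroke #ff0000 means cut at S817, F602. After flipping Y the toolpath is (174.307,81.756) → (168.542,99.498) → (153.450,110.464) → (134.794,110.464) → (119.702,99.498) → (113.937,81.756) → (119.702,64.014) → (134.794,53.048) → (153.450,53.048) → (168.542,64.014) → (174.307,81.756), returning to the start.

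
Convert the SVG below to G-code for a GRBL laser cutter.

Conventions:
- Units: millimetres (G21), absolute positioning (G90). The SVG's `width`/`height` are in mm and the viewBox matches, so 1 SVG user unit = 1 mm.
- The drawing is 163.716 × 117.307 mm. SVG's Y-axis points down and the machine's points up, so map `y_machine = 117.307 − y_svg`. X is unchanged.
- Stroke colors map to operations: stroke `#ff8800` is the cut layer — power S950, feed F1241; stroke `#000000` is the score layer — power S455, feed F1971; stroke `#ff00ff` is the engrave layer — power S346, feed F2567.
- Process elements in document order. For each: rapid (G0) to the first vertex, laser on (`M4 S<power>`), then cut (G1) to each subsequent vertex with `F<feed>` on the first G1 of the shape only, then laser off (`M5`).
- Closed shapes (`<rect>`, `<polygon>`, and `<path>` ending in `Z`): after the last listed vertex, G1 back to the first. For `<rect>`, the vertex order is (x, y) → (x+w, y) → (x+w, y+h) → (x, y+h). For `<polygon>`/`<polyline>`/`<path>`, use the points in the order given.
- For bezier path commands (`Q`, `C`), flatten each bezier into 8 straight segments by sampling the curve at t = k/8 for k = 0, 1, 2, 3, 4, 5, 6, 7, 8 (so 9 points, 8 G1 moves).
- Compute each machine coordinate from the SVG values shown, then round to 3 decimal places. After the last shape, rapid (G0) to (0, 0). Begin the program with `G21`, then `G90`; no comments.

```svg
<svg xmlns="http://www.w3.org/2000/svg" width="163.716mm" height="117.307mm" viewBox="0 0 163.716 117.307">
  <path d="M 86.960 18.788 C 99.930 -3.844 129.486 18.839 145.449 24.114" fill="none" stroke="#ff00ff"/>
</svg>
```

Since the viewBox matches the mm dimensions, user units are millimetres directly. The only transform is the Y-flip y_m = 117.307 − y_svg.

Shape 1 is a cubic bezier drawn with `<path>`. Its stroke #ff00ff means engrave at S346, F2567. After flipping Y the toolpath is (86.960,98.519) → (92.542,105.004) → (99.326,107.976) → (106.957,108.170) → (115.082,106.321) → (123.348,103.164) → (131.400,99.433) → (138.885,95.865) → (145.449,93.193).

G21
G90
G0 X86.960 Y98.519
M4 S346
G1 X92.542 Y105.004 F2567
G1 X99.326 Y107.976
G1 X106.957 Y108.170
G1 X115.082 Y106.321
G1 X123.348 Y103.164
G1 X131.400 Y99.433
G1 X138.885 Y95.865
G1 X145.449 Y93.193
M5
G0 X0.000 Y0.000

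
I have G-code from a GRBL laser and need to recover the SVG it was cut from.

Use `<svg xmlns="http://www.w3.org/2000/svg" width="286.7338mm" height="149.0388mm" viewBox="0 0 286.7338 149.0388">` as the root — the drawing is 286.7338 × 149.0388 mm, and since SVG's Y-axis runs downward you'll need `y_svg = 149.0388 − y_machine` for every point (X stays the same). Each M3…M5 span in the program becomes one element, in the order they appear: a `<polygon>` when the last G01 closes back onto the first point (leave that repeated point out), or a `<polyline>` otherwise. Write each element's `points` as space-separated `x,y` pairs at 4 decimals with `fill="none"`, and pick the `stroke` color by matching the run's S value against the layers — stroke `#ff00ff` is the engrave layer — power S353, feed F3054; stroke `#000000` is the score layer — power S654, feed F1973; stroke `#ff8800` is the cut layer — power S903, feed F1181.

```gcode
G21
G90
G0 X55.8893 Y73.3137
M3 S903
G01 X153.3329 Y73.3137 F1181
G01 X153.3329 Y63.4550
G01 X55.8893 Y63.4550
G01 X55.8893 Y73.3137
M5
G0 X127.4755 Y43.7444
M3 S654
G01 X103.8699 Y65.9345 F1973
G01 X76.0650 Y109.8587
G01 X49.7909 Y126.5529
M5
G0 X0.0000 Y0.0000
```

<svg xmlns="http://www.w3.org/2000/svg" width="286.7338mm" height="149.0388mm" viewBox="0 0 286.7338 149.0388">
  <polygon points="55.8893,75.7251 153.3329,75.7251 153.3329,85.5838 55.8893,85.5838" fill="none" stroke="#ff8800"/>
  <polyline points="127.4755,105.2944 103.8699,83.1043 76.0650,39.1801 49.7909,22.4859" fill="none" stroke="#000000"/>
</svg>

y_svg = 149.0388 − y_m.

[1] S903→`#ff8800` (cut); closed run; points: 55.8893,75.7251 153.3329,75.7251 153.3329,85.5838 55.8893,85.5838

[2] S654→`#000000` (score); open run; points: 127.4755,105.2944 103.8699,83.1043 76.0650,39.1801 49.7909,22.4859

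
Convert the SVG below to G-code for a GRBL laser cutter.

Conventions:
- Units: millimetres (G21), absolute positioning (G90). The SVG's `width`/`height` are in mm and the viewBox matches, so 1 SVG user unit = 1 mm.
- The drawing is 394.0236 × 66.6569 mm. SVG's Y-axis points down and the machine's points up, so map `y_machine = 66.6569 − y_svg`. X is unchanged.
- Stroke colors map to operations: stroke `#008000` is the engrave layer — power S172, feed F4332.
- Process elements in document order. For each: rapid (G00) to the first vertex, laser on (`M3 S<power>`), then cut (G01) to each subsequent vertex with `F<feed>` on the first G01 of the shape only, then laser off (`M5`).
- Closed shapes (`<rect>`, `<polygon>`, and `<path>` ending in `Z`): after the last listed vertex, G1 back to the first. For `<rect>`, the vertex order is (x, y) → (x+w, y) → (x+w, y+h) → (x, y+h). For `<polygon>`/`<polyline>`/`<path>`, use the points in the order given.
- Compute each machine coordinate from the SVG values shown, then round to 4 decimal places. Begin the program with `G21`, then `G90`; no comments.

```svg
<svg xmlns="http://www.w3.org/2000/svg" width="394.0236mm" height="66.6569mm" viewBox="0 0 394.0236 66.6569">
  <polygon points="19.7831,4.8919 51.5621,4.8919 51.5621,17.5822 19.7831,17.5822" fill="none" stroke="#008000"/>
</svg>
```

G21
G90
G00 X19.7831 Y61.7650
M3 S172
G01 X51.5621 Y61.7650 F4332
G01 X51.5621 Y49.0747
G01 X19.7831 Y49.0747
G01 X19.7831 Y61.7650
M5

1 u = 1 mm; y_m = 66.6569 − y.

[1] `<polygon>` rectangle, #008000→engrave S172 F4332: (19.7831,61.7650) → (51.5621,61.7650) → (51.5621,49.0747) → (19.7831,49.0747) → (19.7831,61.7650) (closed)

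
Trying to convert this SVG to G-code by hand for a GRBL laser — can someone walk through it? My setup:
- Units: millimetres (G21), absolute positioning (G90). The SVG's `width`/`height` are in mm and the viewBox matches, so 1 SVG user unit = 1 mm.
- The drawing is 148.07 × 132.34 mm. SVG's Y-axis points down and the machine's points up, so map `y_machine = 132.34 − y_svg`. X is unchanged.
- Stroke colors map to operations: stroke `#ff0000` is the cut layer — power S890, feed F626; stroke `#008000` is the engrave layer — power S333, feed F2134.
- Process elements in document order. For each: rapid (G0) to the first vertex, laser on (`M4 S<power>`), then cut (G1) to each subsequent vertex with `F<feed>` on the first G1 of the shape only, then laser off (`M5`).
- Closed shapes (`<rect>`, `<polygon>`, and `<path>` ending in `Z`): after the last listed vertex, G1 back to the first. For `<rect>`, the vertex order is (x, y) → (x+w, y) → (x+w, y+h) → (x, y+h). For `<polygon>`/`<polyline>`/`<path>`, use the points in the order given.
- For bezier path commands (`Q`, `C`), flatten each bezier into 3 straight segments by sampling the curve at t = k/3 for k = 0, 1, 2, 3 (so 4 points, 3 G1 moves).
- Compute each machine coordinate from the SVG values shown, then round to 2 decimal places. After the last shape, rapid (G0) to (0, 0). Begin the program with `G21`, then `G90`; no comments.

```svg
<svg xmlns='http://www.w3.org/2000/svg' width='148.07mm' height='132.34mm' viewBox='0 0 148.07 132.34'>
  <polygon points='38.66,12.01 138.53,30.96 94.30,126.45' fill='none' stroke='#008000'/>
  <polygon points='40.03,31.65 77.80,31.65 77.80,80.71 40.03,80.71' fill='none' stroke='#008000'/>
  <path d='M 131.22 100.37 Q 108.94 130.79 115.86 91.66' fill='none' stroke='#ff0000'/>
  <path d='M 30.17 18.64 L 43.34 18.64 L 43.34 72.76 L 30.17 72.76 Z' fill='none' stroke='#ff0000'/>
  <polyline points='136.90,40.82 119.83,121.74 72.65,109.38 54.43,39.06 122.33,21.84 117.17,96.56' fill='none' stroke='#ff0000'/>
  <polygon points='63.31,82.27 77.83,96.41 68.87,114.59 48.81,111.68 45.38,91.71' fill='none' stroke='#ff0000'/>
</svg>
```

G21
G90
G0 X38.66 Y120.33
M4 S333
G1 X138.53 Y101.38 F2134
G1 X94.30 Y5.89
G1 X38.66 Y120.33
M5
G0 X40.03 Y100.69
M4 S333
G1 X77.80 Y100.69 F2134
G1 X77.80 Y51.63
G1 X40.03 Y51.63
G1 X40.03 Y100.69
M5
G0 X131.22 Y31.97
M4 S890
G1 X119.61 Y19.42 F626
G1 X114.49 Y22.32
G1 X115.86 Y40.68
M5
G0 X30.17 Y113.70
M4 S890
G1 X43.34 Y113.70 F626
G1 X43.34 Y59.58
G1 X30.17 Y59.58
G1 X30.17 Y113.70
M5
G0 X136.90 Y91.52
M4 S890
G1 X119.83 Y10.60 F626
G1 X72.65 Y22.96
G1 X54.43 Y93.28
G1 X122.33 Y110.50
G1 X117.17 Y35.78
M5
G0 X63.31 Y50.07
M4 S890
G1 X77.83 Y35.93 F626
G1 X68.87 Y17.75
G1 X48.81 Y20.66
G1 X45.38 Y40.63
G1 X63.31 Y50.07
M5
G0 X0.00 Y0.00

1 u = 1 mm; y_m = 132.34 − y.

[1] `<polygon>` closed polygon, #008000→engrave S333 F2134: (38.66,120.33) → (138.53,101.38) → (94.30,5.89) → (38.66,120.33) (closed)

[2] `<polygon>` rectangle, #008000→engrave S333 F2134: (40.03,100.69) → (77.80,100.69) → (77.80,51.63) → (40.03,51.63) → (40.03,100.69) (closed)

[3] `<path>` quadratic bezier, #ff0000→cut S890 F626: (131.22,31.97) → (119.61,19.42) → (114.49,22.32) → (115.86,40.68)

[4] `<path>` rectangle, #ff0000→cut S890 F626: (30.17,113.70) → (43.34,113.70) → (43.34,59.58) → (30.17,59.58) → (30.17,113.70) (closed)

[5] `<polyline>` open polyline, #ff0000→cut S890 F626: (136.90,91.52) → (119.83,10.60) → (72.65,22.96) → (54.43,93.28) → (122.33,110.50) → (117.17,35.78)

[6] `<polygon>` regular polygon, #ff0000→cut S890 F626: (63.31,50.07) → (77.83,35.93) → (68.87,17.75) → (48.81,20.66) → (45.38,40.63) → (63.31,50.07) (closed)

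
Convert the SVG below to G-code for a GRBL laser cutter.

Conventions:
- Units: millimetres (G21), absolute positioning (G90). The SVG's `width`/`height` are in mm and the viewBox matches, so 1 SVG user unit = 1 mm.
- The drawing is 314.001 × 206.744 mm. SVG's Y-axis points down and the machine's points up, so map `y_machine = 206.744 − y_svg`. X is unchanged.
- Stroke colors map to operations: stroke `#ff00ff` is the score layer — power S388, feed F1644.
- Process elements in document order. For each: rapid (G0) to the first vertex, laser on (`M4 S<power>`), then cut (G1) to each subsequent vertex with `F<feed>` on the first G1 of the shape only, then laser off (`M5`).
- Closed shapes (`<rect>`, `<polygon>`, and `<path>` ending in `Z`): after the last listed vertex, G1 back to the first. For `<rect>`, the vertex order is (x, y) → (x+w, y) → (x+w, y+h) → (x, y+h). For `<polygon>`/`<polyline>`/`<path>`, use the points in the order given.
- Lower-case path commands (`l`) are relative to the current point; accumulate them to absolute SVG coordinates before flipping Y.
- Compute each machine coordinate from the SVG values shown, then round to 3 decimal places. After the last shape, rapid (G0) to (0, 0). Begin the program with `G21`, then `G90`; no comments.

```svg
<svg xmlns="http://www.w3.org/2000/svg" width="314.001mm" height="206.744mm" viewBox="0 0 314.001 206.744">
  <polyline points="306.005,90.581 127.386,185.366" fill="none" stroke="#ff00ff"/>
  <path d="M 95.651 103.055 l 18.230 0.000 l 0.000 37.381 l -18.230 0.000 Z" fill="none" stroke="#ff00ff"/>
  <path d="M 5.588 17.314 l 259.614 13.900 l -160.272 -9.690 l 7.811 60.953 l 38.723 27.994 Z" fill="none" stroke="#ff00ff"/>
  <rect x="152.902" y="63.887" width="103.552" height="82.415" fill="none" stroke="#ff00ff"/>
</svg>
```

Since the viewBox matches the mm dimensions, user units are millimetres directly. The only transform is the Y-flip y_m = 206.744 − y_svg.

Shape 1 is a line segment drawn with `<polyline>`. Its stroke #ff00ff means score at S388, F1644. After flipping Y the toolpath is (306.005,116.163) → (127.386,21.378).

Shape 2 is a rectangle drawn with `<path>`. Its stroke #ff00ff means score at S388, F1644. After flipping Y the toolpath is (95.651,103.689) → (113.881,103.689) → (113.881,66.308) → (95.651,66.308) → (95.651,103.689), returning to the start.

Shape 3 is a closed polygon drawn with `<path>`. Its stroke #ff00ff means score at S388, F1644. After flipping Y the toolpath is (5.588,189.430) → (265.202,175.530) → (104.930,185.220) → (112.741,124.267) → (151.464,96.273) → (5.588,189.430), returning to the start.

Shape 4 is a rectangle drawn with `<rect>`. Its stroke #ff00ff means score at S388, F1644. After flipping Y the toolpath is (152.902,142.857) → (256.454,142.857) → (256.454,60.442) → (152.902,60.442) → (152.902,142.857), returning to the start.

G21
G90
G0 X306.005 Y116.163
M4 S388
G1 X127.386 Y21.378 F1644
M5
G0 X95.651 Y103.689
M4 S388
G1 X113.881 Y103.689 F1644
G1 X113.881 Y66.308
G1 X95.651 Y66.308
G1 X95.651 Y103.689
M5
G0 X5.588 Y189.430
M4 S388
G1 X265.202 Y175.530 F1644
G1 X104.930 Y185.220
G1 X112.741 Y124.267
G1 X151.464 Y96.273
G1 X5.588 Y189.430
M5
G0 X152.902 Y142.857
M4 S388
G1 X256.454 Y142.857 F1644
G1 X256.454 Y60.442
G1 X152.902 Y60.442
G1 X152.902 Y142.857
M5
G0 X0.000 Y0.000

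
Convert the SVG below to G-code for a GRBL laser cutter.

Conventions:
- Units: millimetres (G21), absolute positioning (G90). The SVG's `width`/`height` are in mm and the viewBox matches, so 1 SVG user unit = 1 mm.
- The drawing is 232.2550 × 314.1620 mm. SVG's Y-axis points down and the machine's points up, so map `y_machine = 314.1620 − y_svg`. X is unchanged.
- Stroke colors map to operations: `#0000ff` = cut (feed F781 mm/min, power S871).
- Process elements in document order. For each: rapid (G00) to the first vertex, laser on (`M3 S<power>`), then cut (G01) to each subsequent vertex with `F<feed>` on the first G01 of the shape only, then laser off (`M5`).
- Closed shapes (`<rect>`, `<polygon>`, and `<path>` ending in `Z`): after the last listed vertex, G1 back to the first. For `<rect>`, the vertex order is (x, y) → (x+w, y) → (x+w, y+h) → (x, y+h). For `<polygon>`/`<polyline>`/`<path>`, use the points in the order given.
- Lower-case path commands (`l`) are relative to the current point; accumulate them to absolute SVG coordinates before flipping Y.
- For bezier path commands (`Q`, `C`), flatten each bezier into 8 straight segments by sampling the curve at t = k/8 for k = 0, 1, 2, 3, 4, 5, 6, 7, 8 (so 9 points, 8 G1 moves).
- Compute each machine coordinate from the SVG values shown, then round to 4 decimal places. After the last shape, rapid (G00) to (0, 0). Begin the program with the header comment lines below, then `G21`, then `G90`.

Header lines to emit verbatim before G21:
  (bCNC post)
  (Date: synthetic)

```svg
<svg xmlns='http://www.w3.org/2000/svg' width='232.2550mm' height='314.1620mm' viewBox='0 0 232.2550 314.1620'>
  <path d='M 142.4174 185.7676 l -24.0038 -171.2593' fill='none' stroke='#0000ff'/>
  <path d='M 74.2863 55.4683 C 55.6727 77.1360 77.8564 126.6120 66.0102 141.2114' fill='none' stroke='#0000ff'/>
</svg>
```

viewBox `0 0 232.2550 314.1620` with mm width/height → 1 unit = 1 mm. Flip: y_m = 314.1620 − y_svg.

**Shape 1** — `<path>` line segment, stroke `#0000ff` → cut (S871, F781). Machine vertices: (142.4174,128.3944) → (118.4136,299.6537). Open path.

**Shape 2** — `<path>` cubic bezier, stroke `#0000ff` → cut (S871, F781). Control points (SVG): P0=(74.2863,55.4683), P1=(55.6727,77.1360), P2=(77.8564,126.6120), P3=(66.0102,141.2114); sampled at t=k/8. Machine vertices: (74.2863,258.6937) → (69.0724,249.3872) → (66.8064,238.2083) → (66.6114,225.8916) → (67.6105,213.1715) → (68.9268,200.7828) → (69.6834,189.4601) → (69.0035,179.9378) → (66.0102,172.9506). Open path.

(bCNC post)
(Date: synthetic)
G21
G90
G00 X142.4174 Y128.3944
M3 S871
G01 X118.4136 Y299.6537 F781
M5
G00 X74.2863 Y258.6937
M3 S871
G01 X69.0724 Y249.3872 F781
G01 X66.8064 Y238.2083
G01 X66.6114 Y225.8916
G01 X67.6105 Y213.1715
G01 X68.9268 Y200.7828
G01 X69.6834 Y189.4601
G01 X69.0035 Y179.9378
G01 X66.0102 Y172.9506
M5
G00 X0.0000 Y0.0000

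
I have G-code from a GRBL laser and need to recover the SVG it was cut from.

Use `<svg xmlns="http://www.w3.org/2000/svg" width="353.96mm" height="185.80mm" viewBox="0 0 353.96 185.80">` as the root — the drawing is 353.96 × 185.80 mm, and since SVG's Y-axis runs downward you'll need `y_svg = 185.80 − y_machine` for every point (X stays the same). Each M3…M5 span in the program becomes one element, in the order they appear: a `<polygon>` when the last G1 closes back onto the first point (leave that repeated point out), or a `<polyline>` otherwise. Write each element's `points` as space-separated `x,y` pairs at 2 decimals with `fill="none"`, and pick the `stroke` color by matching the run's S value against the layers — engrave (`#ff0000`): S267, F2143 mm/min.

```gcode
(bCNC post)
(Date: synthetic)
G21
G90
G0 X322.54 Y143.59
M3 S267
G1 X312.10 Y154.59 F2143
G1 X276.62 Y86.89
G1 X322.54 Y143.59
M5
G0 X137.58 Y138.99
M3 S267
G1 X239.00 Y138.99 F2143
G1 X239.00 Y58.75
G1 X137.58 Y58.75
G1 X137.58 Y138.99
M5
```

<svg xmlns="http://www.w3.org/2000/svg" width="353.96mm" height="185.80mm" viewBox="0 0 353.96 185.80">
  <polygon points="322.54,42.21 312.10,31.21 276.62,98.91" fill="none" stroke="#ff0000"/>
  <polygon points="137.58,46.81 239.00,46.81 239.00,127.05 137.58,127.05" fill="none" stroke="#ff0000"/>
</svg>

Machine Y-up, SVG Y-down with viewBox height 185.80, so y_svg = 185.80 − y_machine; X carries over. Every run uses S267, so all elements get stroke `#ff0000` (engrave).

Run 1: The run returns to its start, so emit a `<polygon>` with points (Y-flipped): 322.54,42.21 312.10,31.21 276.62,98.91.

Run 2: The run returns to its start, so emit a `<polygon>` with points (Y-flipped): 137.58,46.81 239.00,46.81 239.00,127.05 137.58,127.05.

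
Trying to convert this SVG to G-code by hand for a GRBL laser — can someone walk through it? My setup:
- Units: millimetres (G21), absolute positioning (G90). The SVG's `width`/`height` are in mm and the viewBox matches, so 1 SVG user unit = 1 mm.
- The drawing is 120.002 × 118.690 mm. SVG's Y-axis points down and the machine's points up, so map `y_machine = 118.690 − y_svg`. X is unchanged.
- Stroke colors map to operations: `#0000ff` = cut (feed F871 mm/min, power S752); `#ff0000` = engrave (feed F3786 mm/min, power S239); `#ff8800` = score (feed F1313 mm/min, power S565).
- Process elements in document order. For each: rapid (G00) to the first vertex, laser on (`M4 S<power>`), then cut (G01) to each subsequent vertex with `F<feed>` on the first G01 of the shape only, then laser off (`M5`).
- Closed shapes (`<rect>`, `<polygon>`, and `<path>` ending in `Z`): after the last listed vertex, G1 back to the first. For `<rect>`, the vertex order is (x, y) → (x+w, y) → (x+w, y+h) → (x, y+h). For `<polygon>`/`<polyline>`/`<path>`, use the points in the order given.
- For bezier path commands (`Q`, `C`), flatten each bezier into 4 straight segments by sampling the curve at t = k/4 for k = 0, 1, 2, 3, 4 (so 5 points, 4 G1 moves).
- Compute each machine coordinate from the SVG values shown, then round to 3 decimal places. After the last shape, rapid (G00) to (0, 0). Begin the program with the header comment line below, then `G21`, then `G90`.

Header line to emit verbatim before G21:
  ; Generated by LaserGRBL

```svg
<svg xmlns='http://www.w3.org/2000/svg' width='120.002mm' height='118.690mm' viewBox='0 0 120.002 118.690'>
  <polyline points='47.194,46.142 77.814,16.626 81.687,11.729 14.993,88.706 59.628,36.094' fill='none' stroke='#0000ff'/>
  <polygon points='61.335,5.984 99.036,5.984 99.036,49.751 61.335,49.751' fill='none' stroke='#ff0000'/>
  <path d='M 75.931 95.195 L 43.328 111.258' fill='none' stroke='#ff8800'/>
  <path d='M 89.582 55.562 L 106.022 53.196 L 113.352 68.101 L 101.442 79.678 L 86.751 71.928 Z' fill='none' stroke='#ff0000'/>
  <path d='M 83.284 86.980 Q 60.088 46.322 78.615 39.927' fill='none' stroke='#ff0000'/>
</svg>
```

1 u = 1 mm; y_m = 118.690 − y.

[1] `<polyline>` open polyline, #0000ff→cut S752 F871: (47.194,72.548) → (77.814,102.064) → (81.687,106.961) → (14.993,29.984) → (59.628,82.596)

[2] `<polygon>` rectangle, #ff0000→engrave S239 F3786: (61.335,112.706) → (99.036,112.706) → (99.036,68.939) → (61.335,68.939) → (61.335,112.706) (closed)

[3] `<path>` line segment, #ff8800→score S565 F1313: (75.931,23.495) → (43.328,7.432)

[4] `<path>` regular polygon, #ff0000→engrave S239 F3786: (89.582,63.128) → (106.022,65.494) → (113.352,50.589) → (101.442,39.012) → (86.751,46.762) → (89.582,63.128) (closed)

[5] `<path>` quadratic bezier, #ff0000→engrave S239 F3786: (83.284,31.710) → (74.294,49.898) → (70.519,63.802) → (71.959,73.424) → (78.615,78.763)

; Generated by LaserGRBL
G21
G90
G00 X47.194 Y72.548
M4 S752
G01 X77.814 Y102.064 F871
G01 X81.687 Y106.961
G01 X14.993 Y29.984
G01 X59.628 Y82.596
M5
G00 X61.335 Y112.706
M4 S239
G01 X99.036 Y112.706 F3786
G01 X99.036 Y68.939
G01 X61.335 Y68.939
G01 X61.335 Y112.706
M5
G00 X75.931 Y23.495
M4 S565
G01 X43.328 Y7.432 F1313
M5
G00 X89.582 Y63.128
M4 S239
G01 X106.022 Y65.494 F3786
G01 X113.352 Y50.589
G01 X101.442 Y39.012
G01 X86.751 Y46.762
G01 X89.582 Y63.128
M5
G00 X83.284 Y31.710
M4 S239
G01 X74.294 Y49.898 F3786
G01 X70.519 Y63.802
G01 X71.959 Y73.424
G01 X78.615 Y78.763
M5
G00 X0.000 Y0.000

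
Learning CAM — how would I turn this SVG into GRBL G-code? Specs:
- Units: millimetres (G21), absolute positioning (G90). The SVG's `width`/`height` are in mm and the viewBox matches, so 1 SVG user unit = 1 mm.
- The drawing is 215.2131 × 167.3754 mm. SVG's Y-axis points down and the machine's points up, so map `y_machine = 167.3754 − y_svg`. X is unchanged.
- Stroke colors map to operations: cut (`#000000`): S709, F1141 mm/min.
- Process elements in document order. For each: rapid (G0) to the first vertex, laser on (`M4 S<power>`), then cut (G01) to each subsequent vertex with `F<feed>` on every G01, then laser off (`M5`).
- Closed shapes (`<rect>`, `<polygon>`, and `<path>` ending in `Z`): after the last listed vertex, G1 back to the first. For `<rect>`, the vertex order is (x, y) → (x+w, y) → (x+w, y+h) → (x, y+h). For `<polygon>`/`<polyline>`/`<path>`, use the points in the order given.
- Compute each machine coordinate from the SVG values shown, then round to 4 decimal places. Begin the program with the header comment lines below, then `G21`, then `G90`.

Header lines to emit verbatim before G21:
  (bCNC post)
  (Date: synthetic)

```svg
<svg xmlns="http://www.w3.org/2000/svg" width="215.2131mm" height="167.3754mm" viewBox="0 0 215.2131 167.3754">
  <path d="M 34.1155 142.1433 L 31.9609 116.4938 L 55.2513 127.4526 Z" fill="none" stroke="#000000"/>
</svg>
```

(bCNC post)
(Date: synthetic)
G21
G90
G0 X34.1155 Y25.2321
M4 S709
G01 X31.9609 Y50.8816 F1141
G01 X55.2513 Y39.9228 F1141
G01 X34.1155 Y25.2321 F1141
M5

1 u = 1 mm; y_m = 167.3754 − y.

[1] `<path>` regular polygon, #000000→cut S709 F1141: (34.1155,25.2321) → (31.9609,50.8816) → (55.2513,39.9228) → (34.1155,25.2321) (closed)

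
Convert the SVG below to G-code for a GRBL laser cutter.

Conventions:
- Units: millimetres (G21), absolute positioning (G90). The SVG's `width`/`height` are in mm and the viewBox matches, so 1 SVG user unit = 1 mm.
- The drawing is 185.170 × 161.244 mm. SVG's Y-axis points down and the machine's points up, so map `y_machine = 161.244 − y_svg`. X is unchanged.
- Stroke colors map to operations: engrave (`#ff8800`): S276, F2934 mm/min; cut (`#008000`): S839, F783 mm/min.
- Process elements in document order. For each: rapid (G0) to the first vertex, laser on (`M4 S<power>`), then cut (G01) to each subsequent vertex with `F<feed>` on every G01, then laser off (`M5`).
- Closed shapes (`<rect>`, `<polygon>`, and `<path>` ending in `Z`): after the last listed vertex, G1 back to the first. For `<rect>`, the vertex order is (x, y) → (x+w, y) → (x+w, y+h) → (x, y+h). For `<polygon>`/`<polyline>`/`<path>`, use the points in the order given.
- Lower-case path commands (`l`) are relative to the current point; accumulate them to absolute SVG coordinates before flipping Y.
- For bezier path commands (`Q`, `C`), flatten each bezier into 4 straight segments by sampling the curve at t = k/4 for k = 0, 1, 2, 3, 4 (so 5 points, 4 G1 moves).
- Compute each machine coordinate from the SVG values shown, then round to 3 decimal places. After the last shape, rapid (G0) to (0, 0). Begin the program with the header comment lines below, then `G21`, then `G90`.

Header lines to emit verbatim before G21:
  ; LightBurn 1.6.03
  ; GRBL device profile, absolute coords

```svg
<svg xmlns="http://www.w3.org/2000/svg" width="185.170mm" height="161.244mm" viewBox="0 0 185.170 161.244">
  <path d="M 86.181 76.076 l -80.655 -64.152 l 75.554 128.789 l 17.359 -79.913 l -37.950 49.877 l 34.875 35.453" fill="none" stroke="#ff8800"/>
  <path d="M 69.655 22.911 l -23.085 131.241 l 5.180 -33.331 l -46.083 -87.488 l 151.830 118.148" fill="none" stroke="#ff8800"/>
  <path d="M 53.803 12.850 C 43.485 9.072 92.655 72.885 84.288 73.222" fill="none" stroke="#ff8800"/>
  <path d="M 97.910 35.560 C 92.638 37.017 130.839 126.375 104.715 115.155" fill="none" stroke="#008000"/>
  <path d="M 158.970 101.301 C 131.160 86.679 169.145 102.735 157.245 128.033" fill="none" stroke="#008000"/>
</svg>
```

Since the viewBox matches the mm dimensions, user units are millimetres directly. The only transform is the Y-flip y_m = 161.244 − y_svg.

Shape 1 is a open polyline drawn with `<path>`. Its stroke #ff8800 means engrave at S276, F2934. After flipping Y the toolpath is (86.181,85.168) → (5.526,149.320) → (81.080,20.531) → (98.439,100.444) → (60.489,50.567) → (95.364,15.114).

Shape 2 is a open polyline drawn with `<path>`. Its stroke #ff8800 means engrave at S276, F2934. After flipping Y the toolpath is (69.655,138.333) → (46.570,7.092) → (51.750,40.423) → (5.667,127.911) → (157.497,9.763).

Shape 3 is a cubic bezier drawn with `<path>`. Its stroke #ff8800 means engrave at S276, F2934. After flipping Y the toolpath is (53.803,148.394) → (55.390,140.602) → (68.314,119.751) → (81.604,98.129) → (84.288,88.022).

Shape 4 is a cubic bezier drawn with `<path>`. Its stroke #008000 means cut at S839, F783. After flipping Y the toolpath is (97.910,125.684) → (100.423,111.055) → (109.132,81.133) → (113.931,53.587) → (104.715,46.089).

Shape 5 is a cubic bezier drawn with `<path>`. Its stroke #008000 means cut at S839, F783. After flipping Y the toolpath is (158.970,59.943) → (148.642,65.492) → (152.141,61.547) → (158.624,50.117) → (157.245,33.211).

; LightBurn 1.6.03
; GRBL device profile, absolute coords
G21
G90
G0 X86.181 Y85.168
M4 S276
G01 X5.526 Y149.320 F2934
G01 X81.080 Y20.531 F2934
G01 X98.439 Y100.444 F2934
G01 X60.489 Y50.567 F2934
G01 X95.364 Y15.114 F2934
M5
G0 X69.655 Y138.333
M4 S276
G01 X46.570 Y7.092 F2934
G01 X51.750 Y40.423 F2934
G01 X5.667 Y127.911 F2934
G01 X157.497 Y9.763 F2934
M5
G0 X53.803 Y148.394
M4 S276
G01 X55.390 Y140.602 F2934
G01 X68.314 Y119.751 F2934
G01 X81.604 Y98.129 F2934
G01 X84.288 Y88.022 F2934
M5
G0 X97.910 Y125.684
M4 S839
G01 X100.423 Y111.055 F783
G01 X109.132 Y81.133 F783
G01 X113.931 Y53.587 F783
G01 X104.715 Y46.089 F783
M5
G0 X158.970 Y59.943
M4 S839
G01 X148.642 Y65.492 F783
G01 X152.141 Y61.547 F783
G01 X158.624 Y50.117 F783
G01 X157.245 Y33.211 F783
M5
G0 X0.000 Y0.000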